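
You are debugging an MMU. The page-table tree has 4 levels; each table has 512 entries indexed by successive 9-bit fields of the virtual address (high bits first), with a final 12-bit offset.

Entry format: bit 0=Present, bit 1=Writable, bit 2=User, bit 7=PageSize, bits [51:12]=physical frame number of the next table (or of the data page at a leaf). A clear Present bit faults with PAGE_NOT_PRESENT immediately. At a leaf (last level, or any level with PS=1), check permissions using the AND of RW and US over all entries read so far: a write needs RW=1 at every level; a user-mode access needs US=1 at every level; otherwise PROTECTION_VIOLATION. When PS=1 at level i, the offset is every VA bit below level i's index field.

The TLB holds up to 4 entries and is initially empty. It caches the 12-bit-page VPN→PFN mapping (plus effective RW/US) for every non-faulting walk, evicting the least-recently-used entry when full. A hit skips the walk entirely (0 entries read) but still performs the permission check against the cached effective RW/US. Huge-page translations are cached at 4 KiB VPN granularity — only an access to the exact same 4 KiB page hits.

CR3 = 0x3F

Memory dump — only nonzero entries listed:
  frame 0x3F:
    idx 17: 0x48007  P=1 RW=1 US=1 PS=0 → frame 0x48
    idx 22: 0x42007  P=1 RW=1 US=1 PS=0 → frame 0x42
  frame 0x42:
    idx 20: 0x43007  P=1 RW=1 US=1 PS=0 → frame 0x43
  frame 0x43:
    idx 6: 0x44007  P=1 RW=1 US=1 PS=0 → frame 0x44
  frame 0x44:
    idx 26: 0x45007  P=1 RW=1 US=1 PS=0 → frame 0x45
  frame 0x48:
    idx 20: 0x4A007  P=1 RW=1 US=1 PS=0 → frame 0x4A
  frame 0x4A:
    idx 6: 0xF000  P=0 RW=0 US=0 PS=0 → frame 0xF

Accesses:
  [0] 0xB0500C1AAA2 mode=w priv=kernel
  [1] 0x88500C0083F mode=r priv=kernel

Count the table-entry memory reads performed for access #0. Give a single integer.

Walk each access:
#0 VA=0xB0500C1AAA2 (w,kernel):
  L0 @0x3F[22] → 0x42007  P=1,RW=1,US=1,PS=0
  L1 @0x42[20] → 0x43007  P=1,RW=1,US=1,PS=0
  L2 @0x43[6] → 0x44007  P=1,RW=1,US=1,PS=0
  L3 @0x44[26] → 0x45007  P=1,RW=1,US=1,PS=0
  → PA=0x45AA2  (4 entries read)
#1 VA=0x88500C0083F (r,kernel):
  L0 @0x3F[17] → 0x48007  P=1,RW=1,US=1,PS=0
  L1 @0x48[20] → 0x4A007  P=1,RW=1,US=1,PS=0
  L2 @0x4A[6] → 0xF000  P=0,RW=0,US=0,PS=0
  ⇒ fault: PAGE_NOT_PRESENT  — 3 lookups

Entries read for #0: 4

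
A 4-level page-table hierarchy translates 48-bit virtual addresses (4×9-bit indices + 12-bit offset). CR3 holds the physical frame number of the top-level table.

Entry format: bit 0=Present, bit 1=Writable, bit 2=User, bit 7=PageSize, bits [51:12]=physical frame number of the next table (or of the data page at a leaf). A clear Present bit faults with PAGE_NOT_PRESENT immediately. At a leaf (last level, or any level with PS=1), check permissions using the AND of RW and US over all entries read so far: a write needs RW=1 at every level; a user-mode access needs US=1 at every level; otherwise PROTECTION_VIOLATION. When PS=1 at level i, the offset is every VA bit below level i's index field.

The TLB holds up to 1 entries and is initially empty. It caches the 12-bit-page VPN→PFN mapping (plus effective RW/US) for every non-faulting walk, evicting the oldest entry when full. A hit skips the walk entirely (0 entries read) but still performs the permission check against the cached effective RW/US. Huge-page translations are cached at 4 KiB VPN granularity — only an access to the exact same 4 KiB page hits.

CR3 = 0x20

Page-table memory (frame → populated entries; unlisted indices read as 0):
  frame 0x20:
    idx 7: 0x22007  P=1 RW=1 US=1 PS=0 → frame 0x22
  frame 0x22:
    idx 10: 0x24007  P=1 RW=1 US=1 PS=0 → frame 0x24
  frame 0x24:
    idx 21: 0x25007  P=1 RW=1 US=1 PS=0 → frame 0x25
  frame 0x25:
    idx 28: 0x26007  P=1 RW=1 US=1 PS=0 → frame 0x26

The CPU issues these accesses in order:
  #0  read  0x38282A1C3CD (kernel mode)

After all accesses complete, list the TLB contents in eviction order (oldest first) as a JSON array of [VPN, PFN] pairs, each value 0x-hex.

Walk each access:
#0 VA=0x38282A1C3CD (r,kernel):
  L0: frame=0x20 idx=7 entry=0x22007 [P=1 RW=1 US=1 PS=0]
  L1: frame=0x22 idx=10 entry=0x24007 [P=1 RW=1 US=1 PS=0]
  L2: frame=0x24 idx=21 entry=0x25007 [P=1 RW=1 US=1 PS=0]
  L3: frame=0x25 idx=28 entry=0x26007 [P=1 RW=1 US=1 PS=0]
  → PA=0x263CD  (4 entries read)

TLB: [["0x38282A1C", "0x26"]]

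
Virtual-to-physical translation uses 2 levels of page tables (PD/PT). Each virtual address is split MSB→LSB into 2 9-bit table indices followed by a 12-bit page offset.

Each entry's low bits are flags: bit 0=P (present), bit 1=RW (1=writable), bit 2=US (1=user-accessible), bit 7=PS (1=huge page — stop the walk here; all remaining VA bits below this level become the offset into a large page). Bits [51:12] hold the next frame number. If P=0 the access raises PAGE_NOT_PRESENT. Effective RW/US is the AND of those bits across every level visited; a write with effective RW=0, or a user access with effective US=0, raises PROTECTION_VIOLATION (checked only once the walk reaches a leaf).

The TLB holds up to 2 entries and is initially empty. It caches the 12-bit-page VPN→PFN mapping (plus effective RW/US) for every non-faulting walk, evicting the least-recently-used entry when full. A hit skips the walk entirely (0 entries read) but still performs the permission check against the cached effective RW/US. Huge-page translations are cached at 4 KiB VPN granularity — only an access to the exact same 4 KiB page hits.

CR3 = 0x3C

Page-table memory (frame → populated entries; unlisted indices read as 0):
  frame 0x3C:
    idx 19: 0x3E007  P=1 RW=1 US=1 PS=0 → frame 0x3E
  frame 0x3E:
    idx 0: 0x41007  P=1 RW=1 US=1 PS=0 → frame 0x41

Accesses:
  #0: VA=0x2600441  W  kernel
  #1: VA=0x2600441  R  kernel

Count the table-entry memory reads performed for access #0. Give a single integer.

Per-access translation:
#0 VA=0x2600441 (w,kernel):
  L0 @0x3C[19] → 0x3E007  P=1,RW=1,US=1,PS=0
  L1 @0x3E[0] → 0x41007  P=1,RW=1,US=1,PS=0
  ⇒ phys 0x41441  [2 reads]
#1 VA=0x2600441 (r,kernel):
  TLB hit vpn=0x2600 → PA=0x41441

Entries read for #0: 2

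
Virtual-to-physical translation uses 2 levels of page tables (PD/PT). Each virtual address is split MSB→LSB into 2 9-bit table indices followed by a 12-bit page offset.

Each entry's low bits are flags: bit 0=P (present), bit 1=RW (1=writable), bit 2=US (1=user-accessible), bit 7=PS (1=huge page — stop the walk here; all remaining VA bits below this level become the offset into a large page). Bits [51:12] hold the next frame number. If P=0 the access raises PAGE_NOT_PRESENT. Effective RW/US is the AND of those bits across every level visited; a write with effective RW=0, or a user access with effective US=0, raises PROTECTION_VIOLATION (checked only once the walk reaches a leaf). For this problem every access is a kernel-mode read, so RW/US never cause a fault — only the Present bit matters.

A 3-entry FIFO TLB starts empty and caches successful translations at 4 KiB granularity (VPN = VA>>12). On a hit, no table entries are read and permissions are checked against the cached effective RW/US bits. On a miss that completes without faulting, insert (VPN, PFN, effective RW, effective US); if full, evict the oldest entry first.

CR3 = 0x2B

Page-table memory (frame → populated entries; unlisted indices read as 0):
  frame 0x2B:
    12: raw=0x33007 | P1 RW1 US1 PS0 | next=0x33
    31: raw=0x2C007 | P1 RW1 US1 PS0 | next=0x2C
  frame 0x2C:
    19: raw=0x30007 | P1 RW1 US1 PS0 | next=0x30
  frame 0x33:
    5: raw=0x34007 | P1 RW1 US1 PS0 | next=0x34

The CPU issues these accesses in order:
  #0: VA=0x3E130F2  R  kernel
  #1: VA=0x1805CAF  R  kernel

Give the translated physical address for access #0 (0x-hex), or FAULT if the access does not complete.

Per-access translation:
#0 VA=0x3E130F2 (r,kernel):
  lvl0: tbl 0x2B, slot 31 ⇒ 0x2C007 (P1/RW1/US1/PS0)
  lvl1: tbl 0x2C, slot 19 ⇒ 0x30007 (P1/RW1/US1/PS0)
  ✓ 0x300F2  — 2 lookups
#1 VA=0x1805CAF (r,kernel):
  lvl0: tbl 0x2B, slot 12 ⇒ 0x33007 (P1/RW1/US1/PS0)
  lvl1: tbl 0x33, slot 5 ⇒ 0x34007 (P1/RW1/US1/PS0)
  ✓ 0x34CAF  — 2 lookups

Access #0 PA: 0x300F2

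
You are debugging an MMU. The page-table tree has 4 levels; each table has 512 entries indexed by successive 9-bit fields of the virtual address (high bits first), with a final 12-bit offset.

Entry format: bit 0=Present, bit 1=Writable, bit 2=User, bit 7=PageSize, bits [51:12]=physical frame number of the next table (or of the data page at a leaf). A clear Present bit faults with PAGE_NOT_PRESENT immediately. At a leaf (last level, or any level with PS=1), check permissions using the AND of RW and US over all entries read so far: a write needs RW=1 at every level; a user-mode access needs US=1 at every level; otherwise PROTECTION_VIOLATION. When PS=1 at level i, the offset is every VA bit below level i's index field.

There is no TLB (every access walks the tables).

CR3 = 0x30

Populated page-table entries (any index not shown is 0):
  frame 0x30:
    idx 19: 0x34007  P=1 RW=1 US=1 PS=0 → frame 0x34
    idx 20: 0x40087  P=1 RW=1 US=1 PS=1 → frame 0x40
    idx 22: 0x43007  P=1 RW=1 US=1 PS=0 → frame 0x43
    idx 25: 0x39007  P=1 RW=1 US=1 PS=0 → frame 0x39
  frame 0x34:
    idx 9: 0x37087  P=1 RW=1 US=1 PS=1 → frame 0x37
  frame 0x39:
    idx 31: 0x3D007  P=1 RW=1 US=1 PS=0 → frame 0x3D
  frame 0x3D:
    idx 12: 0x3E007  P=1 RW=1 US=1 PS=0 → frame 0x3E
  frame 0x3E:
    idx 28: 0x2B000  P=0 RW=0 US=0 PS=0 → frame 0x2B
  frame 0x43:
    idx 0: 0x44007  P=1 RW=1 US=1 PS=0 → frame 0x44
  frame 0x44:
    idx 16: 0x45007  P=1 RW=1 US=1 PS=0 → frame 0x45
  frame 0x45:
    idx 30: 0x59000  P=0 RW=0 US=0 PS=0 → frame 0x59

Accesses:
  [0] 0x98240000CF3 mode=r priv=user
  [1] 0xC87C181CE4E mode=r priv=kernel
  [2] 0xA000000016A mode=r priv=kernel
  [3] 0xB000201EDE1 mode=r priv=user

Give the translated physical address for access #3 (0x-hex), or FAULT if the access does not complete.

Trace:
#0 VA=0x98240000CF3 (r,user):
  L0 @0x30[19] → 0x34007  P=1,RW=1,US=1,PS=0
  L1 @0x34[9] → 0x37087  P=1,RW=1,US=1,PS=1
  ⇒ phys 0x37CF3 (huge @L1)  [2 reads]
#1 VA=0xC87C181CE4E (r,kernel):
  L0 @0x30[25] → 0x39007  P=1,RW=1,US=1,PS=0
  L1 @0x39[31] → 0x3D007  P=1,RW=1,US=1,PS=0
  L2 @0x3D[12] → 0x3E007  P=1,RW=1,US=1,PS=0
  L3 @0x3E[28] → 0x2B000  P=0,RW=0,US=0,PS=0
  ✗ PAGE_NOT_PRESENT  [4 reads]
#2 VA=0xA000000016A (r,kernel):
  L0 @0x30[20] → 0x40087  P=1,RW=1,US=1,PS=1
  ⇒ phys 0x4016A (huge @L0)  [1 reads]
#3 VA=0xB000201EDE1 (r,user):
  L0 @0x30[22] → 0x43007  P=1,RW=1,US=1,PS=0
  L1 @0x43[0] → 0x44007  P=1,RW=1,US=1,PS=0
  L2 @0x44[16] → 0x45007  P=1,RW=1,US=1,PS=0
  L3 @0x45[30] → 0x59000  P=0,RW=0,US=0,PS=0
  ✗ PAGE_NOT_PRESENT  [4 reads]

Access #3 PA: FAULT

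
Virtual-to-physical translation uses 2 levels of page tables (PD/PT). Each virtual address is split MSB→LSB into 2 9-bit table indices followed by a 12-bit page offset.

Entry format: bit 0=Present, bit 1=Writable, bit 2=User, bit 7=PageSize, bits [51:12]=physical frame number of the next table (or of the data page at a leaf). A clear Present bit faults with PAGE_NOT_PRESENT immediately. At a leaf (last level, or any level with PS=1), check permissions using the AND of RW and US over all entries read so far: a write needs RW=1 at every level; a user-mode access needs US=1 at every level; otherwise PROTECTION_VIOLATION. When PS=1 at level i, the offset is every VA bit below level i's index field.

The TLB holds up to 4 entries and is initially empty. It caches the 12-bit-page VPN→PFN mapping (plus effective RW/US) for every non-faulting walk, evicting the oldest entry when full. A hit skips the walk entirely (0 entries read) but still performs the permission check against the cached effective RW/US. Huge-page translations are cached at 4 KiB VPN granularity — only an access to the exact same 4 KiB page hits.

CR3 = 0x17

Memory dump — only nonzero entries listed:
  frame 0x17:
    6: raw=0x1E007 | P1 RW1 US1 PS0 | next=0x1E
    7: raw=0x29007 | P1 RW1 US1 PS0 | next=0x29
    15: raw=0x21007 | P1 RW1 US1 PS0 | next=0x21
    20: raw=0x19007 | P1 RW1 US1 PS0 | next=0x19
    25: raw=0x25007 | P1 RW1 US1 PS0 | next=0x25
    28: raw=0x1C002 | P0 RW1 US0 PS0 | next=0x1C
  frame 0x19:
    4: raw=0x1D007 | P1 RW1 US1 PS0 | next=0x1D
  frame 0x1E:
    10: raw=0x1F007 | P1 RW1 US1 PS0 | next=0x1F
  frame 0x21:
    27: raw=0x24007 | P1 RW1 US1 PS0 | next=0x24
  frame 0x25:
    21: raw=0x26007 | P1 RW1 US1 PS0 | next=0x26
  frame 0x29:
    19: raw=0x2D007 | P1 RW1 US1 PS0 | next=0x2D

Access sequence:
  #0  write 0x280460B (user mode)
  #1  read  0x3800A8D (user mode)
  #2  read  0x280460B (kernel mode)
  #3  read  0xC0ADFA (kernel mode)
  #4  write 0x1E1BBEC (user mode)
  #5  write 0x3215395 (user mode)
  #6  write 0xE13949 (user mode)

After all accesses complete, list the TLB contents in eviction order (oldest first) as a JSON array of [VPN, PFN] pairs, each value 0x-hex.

Trace:
#0 VA=0x280460B (w,user):
  L0: frame=0x17 idx=20 entry=0x19007 [P=1 RW=1 US=1 PS=0]
  L1: frame=0x19 idx=4 entry=0x1D007 [P=1 RW=1 US=1 PS=0]
  ✓ 0x1D60B  — 2 lookups
#1 VA=0x3800A8D (r,user):
  L0: frame=0x17 idx=28 entry=0x1C002 [P=0 RW=1 US=0 PS=0]
  → PAGE_NOT_PRESENT  (1 entries read)
#2 VA=0x280460B (r,kernel):
  TLB hit vpn=0x2804 → PA=0x1D60B
#3 VA=0xC0ADFA (r,kernel):
  L0: frame=0x17 idx=6 entry=0x1E007 [P=1 RW=1 US=1 PS=0]
  L1: frame=0x1E idx=10 entry=0x1F007 [P=1 RW=1 US=1 PS=0]
  ✓ 0x1FDFA  — 2 lookups
#4 VA=0x1E1BBEC (w,user):
  L0: frame=0x17 idx=15 entry=0x21007 [P=1 RW=1 US=1 PS=0]
  L1: frame=0x21 idx=27 entry=0x24007 [P=1 RW=1 US=1 PS=0]
  ✓ 0x24BEC  — 2 lookups
#5 VA=0x3215395 (w,user):
  L0: frame=0x17 idx=25 entry=0x25007 [P=1 RW=1 US=1 PS=0]
  L1: frame=0x25 idx=21 entry=0x26007 [P=1 RW=1 US=1 PS=0]
  ✓ 0x26395  — 2 lookups
#6 VA=0xE13949 (w,user):
  L0: frame=0x17 idx=7 entry=0x29007 [P=1 RW=1 US=1 PS=0]
  L1: frame=0x29 idx=19 entry=0x2D007 [P=1 RW=1 US=1 PS=0]
  ✓ 0x2D949  — 2 lookups

TLB: [["0xC0A", "0x1F"], ["0x1E1B", "0x24"], ["0x3215", "0x26"], ["0xE13", "0x2D"]]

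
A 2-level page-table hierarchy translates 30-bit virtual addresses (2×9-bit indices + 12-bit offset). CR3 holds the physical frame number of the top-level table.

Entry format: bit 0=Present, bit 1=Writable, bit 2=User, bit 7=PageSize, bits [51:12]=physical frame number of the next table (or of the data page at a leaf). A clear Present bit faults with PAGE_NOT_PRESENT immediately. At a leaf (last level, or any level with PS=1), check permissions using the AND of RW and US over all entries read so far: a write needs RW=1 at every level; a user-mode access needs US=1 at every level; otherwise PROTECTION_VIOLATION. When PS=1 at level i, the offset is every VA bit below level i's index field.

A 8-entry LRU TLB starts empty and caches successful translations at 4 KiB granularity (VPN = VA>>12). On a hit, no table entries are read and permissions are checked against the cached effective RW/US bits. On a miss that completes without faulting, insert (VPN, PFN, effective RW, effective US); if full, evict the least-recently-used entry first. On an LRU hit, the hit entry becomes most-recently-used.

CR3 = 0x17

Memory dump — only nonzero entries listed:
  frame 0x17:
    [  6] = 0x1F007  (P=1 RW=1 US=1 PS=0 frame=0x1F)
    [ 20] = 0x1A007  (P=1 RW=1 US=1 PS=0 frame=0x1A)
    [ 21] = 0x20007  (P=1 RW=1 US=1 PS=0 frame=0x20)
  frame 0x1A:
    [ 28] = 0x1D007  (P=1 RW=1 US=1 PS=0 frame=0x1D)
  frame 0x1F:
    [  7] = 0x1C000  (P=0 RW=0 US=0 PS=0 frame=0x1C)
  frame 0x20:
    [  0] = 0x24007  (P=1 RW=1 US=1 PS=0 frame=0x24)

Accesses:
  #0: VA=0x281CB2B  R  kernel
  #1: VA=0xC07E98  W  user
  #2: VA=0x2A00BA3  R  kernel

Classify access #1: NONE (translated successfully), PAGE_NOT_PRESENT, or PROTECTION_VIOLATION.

Walk each access:
#0 VA=0x281CB2B (r,kernel):
  lvl0: tbl 0x17, slot 20 ⇒ 0x1A007 (P1/RW1/US1/PS0)
  lvl1: tbl 0x1A, slot 28 ⇒ 0x1D007 (P1/RW1/US1/PS0)
  ✓ 0x1DB2B  — 2 lookups
#1 VA=0xC07E98 (w,user):
  lvl0: tbl 0x17, slot 6 ⇒ 0x1F007 (P1/RW1/US1/PS0)
  lvl1: tbl 0x1F, slot 7 ⇒ 0x1C000 (P0/RW0/US0/PS0)
  → PAGE_NOT_PRESENT  (2 entries read)
#2 VA=0x2A00BA3 (r,kernel):
  lvl0: tbl 0x17, slot 21 ⇒ 0x20007 (P1/RW1/US1/PS0)
  lvl1: tbl 0x20, slot 0 ⇒ 0x24007 (P1/RW1/US1/PS0)
  ✓ 0x24BA3  — 2 lookups

Access #1 fault: PAGE_NOT_PRESENT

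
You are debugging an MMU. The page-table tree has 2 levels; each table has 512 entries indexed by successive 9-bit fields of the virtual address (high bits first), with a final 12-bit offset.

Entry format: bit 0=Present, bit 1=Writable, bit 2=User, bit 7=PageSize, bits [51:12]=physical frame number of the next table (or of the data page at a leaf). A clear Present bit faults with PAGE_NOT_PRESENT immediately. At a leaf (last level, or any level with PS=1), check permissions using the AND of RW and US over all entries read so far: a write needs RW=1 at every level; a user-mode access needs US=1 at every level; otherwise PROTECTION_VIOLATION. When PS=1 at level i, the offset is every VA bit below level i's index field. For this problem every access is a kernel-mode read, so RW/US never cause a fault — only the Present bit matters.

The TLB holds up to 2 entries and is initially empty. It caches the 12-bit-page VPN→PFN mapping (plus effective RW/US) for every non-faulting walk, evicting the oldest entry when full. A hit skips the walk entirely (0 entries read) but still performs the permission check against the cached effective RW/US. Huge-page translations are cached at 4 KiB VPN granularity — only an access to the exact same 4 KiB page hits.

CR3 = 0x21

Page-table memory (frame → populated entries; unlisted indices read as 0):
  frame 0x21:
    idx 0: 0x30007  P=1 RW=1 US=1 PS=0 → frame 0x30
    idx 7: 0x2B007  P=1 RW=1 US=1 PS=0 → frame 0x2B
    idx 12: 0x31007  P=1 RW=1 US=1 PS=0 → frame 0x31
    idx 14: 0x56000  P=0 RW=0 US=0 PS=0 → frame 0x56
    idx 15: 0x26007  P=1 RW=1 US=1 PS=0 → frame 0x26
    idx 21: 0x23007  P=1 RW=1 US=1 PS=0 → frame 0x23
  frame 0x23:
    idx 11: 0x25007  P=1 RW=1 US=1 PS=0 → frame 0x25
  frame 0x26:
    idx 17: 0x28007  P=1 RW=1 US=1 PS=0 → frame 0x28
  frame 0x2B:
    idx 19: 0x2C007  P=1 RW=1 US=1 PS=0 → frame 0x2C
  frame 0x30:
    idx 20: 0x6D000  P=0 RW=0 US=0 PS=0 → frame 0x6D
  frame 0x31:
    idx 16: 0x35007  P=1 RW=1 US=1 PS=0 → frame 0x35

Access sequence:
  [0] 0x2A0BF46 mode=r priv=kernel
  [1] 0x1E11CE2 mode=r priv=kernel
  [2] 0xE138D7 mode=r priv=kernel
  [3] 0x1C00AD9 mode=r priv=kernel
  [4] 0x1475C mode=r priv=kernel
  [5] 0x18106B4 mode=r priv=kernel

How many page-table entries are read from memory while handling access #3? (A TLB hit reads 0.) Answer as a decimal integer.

Walk each access:
#0 VA=0x2A0BF46 (r,kernel):
  [0] read 0x21 idx=21: raw=0x23007 flags P=1 W=1 U=1 S=0
  [1] read 0x23 idx=11: raw=0x25007 flags P=1 W=1 U=1 S=0
  ✓ 0x25F46  — 2 lookups
#1 VA=0x1E11CE2 (r,kernel):
  [0] read 0x21 idx=15: raw=0x26007 flags P=1 W=1 U=1 S=0
  [1] read 0x26 idx=17: raw=0x28007 flags P=1 W=1 U=1 S=0
  ✓ 0x28CE2  — 2 lookups
#2 VA=0xE138D7 (r,kernel):
  [0] read 0x21 idx=7: raw=0x2B007 flags P=1 W=1 U=1 S=0
  [1] read 0x2B idx=19: raw=0x2C007 flags P=1 W=1 U=1 S=0
  ✓ 0x2C8D7  — 2 lookups
#3 VA=0x1C00AD9 (r,kernel):
  [0] read 0x21 idx=14: raw=0x56000 flags P=0 W=0 U=0 S=0
  ✗ PAGE_NOT_PRESENT  [1 reads]
#4 VA=0x1475C (r,kernel):
  [0] read 0x21 idx=0: raw=0x30007 flags P=1 W=1 U=1 S=0
  [1] read 0x30 idx=20: raw=0x6D000 flags P=0 W=0 U=0 S=0
  ✗ PAGE_NOT_PRESENT  [2 reads]
#5 VA=0x18106B4 (r,kernel):
  [0] read 0x21 idx=12: raw=0x31007 flags P=1 W=1 U=1 S=0
  [1] read 0x31 idx=16: raw=0x35007 flags P=1 W=1 U=1 S=0
  ✓ 0x356B4  — 2 lookups

Entries read for #3: 1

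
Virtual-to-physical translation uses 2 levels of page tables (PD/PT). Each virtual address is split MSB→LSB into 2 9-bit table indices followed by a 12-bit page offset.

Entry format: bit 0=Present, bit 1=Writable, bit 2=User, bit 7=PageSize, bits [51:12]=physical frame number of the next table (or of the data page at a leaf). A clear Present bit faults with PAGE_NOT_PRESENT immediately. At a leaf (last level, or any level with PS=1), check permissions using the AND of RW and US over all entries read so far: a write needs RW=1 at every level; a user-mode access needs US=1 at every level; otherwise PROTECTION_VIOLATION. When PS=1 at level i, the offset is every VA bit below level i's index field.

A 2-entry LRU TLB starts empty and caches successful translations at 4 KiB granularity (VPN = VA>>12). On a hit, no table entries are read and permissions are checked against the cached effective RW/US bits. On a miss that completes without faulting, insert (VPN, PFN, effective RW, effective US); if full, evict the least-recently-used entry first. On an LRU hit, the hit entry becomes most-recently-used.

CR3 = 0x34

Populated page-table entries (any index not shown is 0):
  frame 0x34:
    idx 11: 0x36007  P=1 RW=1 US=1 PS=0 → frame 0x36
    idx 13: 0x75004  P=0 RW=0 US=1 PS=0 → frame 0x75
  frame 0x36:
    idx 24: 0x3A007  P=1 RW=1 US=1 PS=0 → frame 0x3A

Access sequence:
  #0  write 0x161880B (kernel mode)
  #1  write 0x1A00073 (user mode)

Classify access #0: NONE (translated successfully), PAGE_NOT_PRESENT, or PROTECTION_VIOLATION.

Walk each access:
#0 VA=0x161880B (w,kernel):
  lvl0: tbl 0x34, slot 11 ⇒ 0x36007 (P1/RW1/US1/PS0)
  lvl1: tbl 0x36, slot 24 ⇒ 0x3A007 (P1/RW1/US1/PS0)
  ⇒ phys 0x3A80B  [2 reads]
#1 VA=0x1A00073 (w,user):
  lvl0: tbl 0x34, slot 13 ⇒ 0x75004 (P0/RW0/US1/PS0)
  → PAGE_NOT_PRESENT  (1 entries read)

Access #0 fault: NONE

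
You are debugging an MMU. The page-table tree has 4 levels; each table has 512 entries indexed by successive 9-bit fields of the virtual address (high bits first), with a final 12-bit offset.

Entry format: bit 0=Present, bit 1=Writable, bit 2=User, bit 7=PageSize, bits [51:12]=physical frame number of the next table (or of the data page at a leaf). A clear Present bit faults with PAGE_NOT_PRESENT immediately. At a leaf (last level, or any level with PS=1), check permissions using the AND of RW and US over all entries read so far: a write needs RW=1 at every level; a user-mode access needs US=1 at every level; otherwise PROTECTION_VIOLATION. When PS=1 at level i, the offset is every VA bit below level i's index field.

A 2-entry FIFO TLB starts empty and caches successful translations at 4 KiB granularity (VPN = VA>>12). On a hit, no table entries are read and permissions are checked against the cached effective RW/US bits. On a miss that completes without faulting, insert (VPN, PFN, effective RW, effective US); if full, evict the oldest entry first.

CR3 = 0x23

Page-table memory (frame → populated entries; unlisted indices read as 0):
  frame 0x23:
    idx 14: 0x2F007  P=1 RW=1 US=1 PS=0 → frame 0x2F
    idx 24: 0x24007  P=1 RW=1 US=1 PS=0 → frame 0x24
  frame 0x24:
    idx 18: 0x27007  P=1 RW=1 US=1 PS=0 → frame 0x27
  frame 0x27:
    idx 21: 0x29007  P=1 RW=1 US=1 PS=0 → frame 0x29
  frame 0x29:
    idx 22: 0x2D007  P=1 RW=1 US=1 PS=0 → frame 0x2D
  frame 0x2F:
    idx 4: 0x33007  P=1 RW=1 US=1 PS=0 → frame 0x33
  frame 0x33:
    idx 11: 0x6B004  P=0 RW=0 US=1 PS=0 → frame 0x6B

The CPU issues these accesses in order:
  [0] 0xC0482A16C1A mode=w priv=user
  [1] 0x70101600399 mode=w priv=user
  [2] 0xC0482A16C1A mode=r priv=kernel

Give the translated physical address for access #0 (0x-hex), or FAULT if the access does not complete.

Walk each access:
#0 VA=0xC0482A16C1A (w,user):
  lvl0: tbl 0x23, slot 24 ⇒ 0x24007 (P1/RW1/US1/PS0)
  lvl1: tbl 0x24, slot 18 ⇒ 0x27007 (P1/RW1/US1/PS0)
  lvl2: tbl 0x27, slot 21 ⇒ 0x29007 (P1/RW1/US1/PS0)
  lvl3: tbl 0x29, slot 22 ⇒ 0x2D007 (P1/RW1/US1/PS0)
  → PA=0x2DC1A  (4 entries read)
#1 VA=0x70101600399 (w,user):
  lvl0: tbl 0x23, slot 14 ⇒ 0x2F007 (P1/RW1/US1/PS0)
  lvl1: tbl 0x2F, slot 4 ⇒ 0x33007 (P1/RW1/US1/PS0)
  lvl2: tbl 0x33, slot 11 ⇒ 0x6B004 (P0/RW0/US1/PS0)
  → PAGE_NOT_PRESENT  (3 entries read)
#2 VA=0xC0482A16C1A (r,kernel):
  TLB hit vpn=0xC0482A16 → PA=0x2DC1A

Access #0 PA: 0x2DC1A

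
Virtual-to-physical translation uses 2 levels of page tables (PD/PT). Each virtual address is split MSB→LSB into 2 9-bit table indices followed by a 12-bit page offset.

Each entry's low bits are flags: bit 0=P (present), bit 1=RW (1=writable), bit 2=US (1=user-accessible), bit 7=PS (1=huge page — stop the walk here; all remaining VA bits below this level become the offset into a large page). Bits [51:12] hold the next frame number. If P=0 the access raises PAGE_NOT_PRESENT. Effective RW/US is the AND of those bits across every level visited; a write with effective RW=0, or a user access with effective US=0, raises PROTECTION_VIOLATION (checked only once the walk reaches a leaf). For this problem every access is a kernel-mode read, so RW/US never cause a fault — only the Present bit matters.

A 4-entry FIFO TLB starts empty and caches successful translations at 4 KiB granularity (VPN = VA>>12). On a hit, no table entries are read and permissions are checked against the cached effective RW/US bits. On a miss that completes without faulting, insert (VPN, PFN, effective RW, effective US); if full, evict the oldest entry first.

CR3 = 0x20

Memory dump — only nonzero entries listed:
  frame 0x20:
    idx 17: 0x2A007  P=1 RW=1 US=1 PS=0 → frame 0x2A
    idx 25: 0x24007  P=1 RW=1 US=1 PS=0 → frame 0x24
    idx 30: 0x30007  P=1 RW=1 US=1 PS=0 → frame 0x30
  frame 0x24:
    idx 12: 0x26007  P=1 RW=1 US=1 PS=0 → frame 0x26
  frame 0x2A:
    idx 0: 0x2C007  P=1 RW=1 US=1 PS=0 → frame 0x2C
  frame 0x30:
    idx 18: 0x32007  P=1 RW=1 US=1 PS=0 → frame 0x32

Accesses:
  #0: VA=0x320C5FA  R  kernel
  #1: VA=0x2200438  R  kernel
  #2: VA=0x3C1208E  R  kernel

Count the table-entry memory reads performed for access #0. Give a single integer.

Per-access translation:
#0 VA=0x320C5FA (r,kernel):
  [0] read 0x20 idx=25: raw=0x24007 flags P=1 W=1 U=1 S=0
  [1] read 0x24 idx=12: raw=0x26007 flags P=1 W=1 U=1 S=0
  ⇒ phys 0x265FA  [2 reads]
#1 VA=0x2200438 (r,kernel):
  [0] read 0x20 idx=17: raw=0x2A007 flags P=1 W=1 U=1 S=0
  [1] read 0x2A idx=0: raw=0x2C007 flags P=1 W=1 U=1 S=0
  ⇒ phys 0x2C438  [2 reads]
#2 VA=0x3C1208E (r,kernel):
  [0] read 0x20 idx=30: raw=0x30007 flags P=1 W=1 U=1 S=0
  [1] read 0x30 idx=18: raw=0x32007 flags P=1 W=1 U=1 S=0
  ⇒ phys 0x3208E  [2 reads]

Entries read for #0: 2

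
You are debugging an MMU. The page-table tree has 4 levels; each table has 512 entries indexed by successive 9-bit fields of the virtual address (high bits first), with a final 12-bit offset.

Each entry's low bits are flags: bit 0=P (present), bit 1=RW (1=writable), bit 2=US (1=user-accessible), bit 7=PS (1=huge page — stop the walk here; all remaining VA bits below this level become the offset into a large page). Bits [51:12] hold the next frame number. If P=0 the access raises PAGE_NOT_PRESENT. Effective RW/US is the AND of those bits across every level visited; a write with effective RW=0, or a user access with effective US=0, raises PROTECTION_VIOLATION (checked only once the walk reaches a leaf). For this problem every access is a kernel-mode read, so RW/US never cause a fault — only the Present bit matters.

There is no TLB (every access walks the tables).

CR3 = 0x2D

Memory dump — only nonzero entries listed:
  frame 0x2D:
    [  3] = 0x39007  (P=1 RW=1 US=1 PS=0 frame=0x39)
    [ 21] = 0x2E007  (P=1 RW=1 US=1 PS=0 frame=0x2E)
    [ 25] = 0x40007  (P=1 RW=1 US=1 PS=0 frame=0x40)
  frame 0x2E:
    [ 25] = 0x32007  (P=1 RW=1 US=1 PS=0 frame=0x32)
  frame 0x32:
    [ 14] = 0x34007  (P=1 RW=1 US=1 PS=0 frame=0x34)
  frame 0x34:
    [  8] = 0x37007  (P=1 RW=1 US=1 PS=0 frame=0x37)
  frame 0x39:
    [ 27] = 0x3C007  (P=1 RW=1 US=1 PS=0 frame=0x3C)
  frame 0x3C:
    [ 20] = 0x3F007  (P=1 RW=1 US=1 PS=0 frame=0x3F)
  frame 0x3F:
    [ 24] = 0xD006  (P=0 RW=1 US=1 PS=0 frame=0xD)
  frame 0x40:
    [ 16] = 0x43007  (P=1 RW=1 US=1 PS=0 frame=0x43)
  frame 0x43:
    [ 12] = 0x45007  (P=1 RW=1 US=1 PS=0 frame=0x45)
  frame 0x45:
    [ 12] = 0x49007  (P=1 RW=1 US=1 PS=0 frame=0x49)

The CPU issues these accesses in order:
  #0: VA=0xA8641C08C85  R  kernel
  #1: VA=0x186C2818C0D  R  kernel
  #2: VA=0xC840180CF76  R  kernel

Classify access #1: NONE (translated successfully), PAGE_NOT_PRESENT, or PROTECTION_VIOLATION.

Per-access translation:
#0 VA=0xA8641C08C85 (r,kernel):
  lvl0: tbl 0x2D, slot 21 ⇒ 0x2E007 (P1/RW1/US1/PS0)
  lvl1: tbl 0x2E, slot 25 ⇒ 0x32007 (P1/RW1/US1/PS0)
  lvl2: tbl 0x32, slot 14 ⇒ 0x34007 (P1/RW1/US1/PS0)
  lvl3: tbl 0x34, slot 8 ⇒ 0x37007 (P1/RW1/US1/PS0)
  → PA=0x37C85  (4 entries read)
#1 VA=0x186C2818C0D (r,kernel):
  lvl0: tbl 0x2D, slot 3 ⇒ 0x39007 (P1/RW1/US1/PS0)
  lvl1: tbl 0x39, slot 27 ⇒ 0x3C007 (P1/RW1/US1/PS0)
  lvl2: tbl 0x3C, slot 20 ⇒ 0x3F007 (P1/RW1/US1/PS0)
  lvl3: tbl 0x3F, slot 24 ⇒ 0xD006 (P0/RW1/US1/PS0)
  ⇒ fault: PAGE_NOT_PRESENT  — 4 lookups
#2 VA=0xC840180CF76 (r,kernel):
  lvl0: tbl 0x2D, slot 25 ⇒ 0x40007 (P1/RW1/US1/PS0)
  lvl1: tbl 0x40, slot 16 ⇒ 0x43007 (P1/RW1/US1/PS0)
  lvl2: tbl 0x43, slot 12 ⇒ 0x45007 (P1/RW1/US1/PS0)
  lvl3: tbl 0x45, slot 12 ⇒ 0x49007 (P1/RW1/US1/PS0)
  → PA=0x49F76  (4 entries read)

Access #1 fault: PAGE_NOT_PRESENT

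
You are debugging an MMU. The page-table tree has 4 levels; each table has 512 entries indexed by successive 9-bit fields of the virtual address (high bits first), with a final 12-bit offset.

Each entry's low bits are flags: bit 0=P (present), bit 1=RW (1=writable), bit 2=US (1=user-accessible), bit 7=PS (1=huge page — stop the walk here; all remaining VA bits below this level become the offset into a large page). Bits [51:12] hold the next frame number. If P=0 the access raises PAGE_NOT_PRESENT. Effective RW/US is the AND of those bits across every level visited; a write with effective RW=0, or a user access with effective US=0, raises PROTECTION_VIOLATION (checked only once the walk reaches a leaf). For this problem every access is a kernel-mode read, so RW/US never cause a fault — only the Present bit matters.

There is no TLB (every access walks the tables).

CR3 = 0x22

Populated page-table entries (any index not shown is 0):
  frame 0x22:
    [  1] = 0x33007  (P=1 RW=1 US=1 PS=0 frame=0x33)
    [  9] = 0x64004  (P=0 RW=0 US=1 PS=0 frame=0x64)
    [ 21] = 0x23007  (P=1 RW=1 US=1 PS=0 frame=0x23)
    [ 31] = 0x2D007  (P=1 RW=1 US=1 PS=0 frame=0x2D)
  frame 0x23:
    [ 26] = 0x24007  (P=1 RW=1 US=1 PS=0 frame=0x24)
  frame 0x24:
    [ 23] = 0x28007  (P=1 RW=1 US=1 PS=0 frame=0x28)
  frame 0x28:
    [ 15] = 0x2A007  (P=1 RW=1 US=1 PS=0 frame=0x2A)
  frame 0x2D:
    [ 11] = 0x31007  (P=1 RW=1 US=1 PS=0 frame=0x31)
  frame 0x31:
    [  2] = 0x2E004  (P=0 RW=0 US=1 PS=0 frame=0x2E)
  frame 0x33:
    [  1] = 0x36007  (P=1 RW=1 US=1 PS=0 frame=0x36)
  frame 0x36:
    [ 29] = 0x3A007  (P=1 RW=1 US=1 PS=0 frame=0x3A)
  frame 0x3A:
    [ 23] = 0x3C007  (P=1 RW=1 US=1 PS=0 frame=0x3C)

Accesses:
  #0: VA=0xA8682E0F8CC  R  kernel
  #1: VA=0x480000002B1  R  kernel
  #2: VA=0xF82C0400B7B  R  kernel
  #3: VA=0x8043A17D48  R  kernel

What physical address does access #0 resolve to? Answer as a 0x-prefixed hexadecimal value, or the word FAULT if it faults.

Walk each access:
#0 VA=0xA8682E0F8CC (r,kernel):
  L0: frame=0x22 idx=21 entry=0x23007 [P=1 RW=1 US=1 PS=0]
  L1: frame=0x23 idx=26 entry=0x24007 [P=1 RW=1 US=1 PS=0]
  L2: frame=0x24 idx=23 entry=0x28007 [P=1 RW=1 US=1 PS=0]
  L3: frame=0x28 idx=15 entry=0x2A007 [P=1 RW=1 US=1 PS=0]
  → PA=0x2A8CC  (4 entries read)
#1 VA=0x480000002B1 (r,kernel):
  L0: frame=0x22 idx=9 entry=0x64004 [P=0 RW=0 US=1 PS=0]
  → PAGE_NOT_PRESENT  (1 entries read)
#2 VA=0xF82C0400B7B (r,kernel):
  L0: frame=0x22 idx=31 entry=0x2D007 [P=1 RW=1 US=1 PS=0]
  L1: frame=0x2D idx=11 entry=0x31007 [P=1 RW=1 US=1 PS=0]
  L2: frame=0x31 idx=2 entry=0x2E004 [P=0 RW=0 US=1 PS=0]
  → PAGE_NOT_PRESENT  (3 entries read)
#3 VA=0x8043A17D48 (r,kernel):
  L0: frame=0x22 idx=1 entry=0x33007 [P=1 RW=1 US=1 PS=0]
  L1: frame=0x33 idx=1 entry=0x36007 [P=1 RW=1 US=1 PS=0]
  L2: frame=0x36 idx=29 entry=0x3A007 [P=1 RW=1 US=1 PS=0]
  L3: frame=0x3A idx=23 entry=0x3C007 [P=1 RW=1 US=1 PS=0]
  → PA=0x3CD48  (4 entries read)

Access #0 PA: 0x2A8CC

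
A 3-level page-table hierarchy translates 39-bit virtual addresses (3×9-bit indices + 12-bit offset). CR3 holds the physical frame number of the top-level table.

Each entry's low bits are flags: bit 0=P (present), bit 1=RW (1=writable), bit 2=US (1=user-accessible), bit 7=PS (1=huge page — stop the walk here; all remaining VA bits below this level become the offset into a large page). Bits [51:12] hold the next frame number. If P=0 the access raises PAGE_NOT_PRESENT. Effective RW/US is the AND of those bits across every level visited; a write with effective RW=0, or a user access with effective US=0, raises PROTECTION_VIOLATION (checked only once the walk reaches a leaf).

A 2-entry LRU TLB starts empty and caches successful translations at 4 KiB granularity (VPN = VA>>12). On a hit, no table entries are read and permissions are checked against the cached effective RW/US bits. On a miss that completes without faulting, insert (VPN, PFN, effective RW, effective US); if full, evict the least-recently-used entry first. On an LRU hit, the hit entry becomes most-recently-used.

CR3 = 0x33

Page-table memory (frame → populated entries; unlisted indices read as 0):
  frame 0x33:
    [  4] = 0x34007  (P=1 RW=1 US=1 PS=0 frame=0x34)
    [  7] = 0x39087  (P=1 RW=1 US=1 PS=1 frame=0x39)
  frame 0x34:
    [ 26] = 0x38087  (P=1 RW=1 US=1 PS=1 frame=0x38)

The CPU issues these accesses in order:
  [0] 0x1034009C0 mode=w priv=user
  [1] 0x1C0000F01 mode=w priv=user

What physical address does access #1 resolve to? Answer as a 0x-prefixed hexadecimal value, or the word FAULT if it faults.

Walk each access:
#0 VA=0x1034009C0 (w,user):
  L0: frame=0x33 idx=4 entry=0x34007 [P=1 RW=1 US=1 PS=0]
  L1: frame=0x34 idx=26 entry=0x38087 [P=1 RW=1 US=1 PS=1]
  ⇒ phys 0x389C0 (huge @L1)  [2 reads]
#1 VA=0x1C0000F01 (w,user):
  L0: frame=0x33 idx=7 entry=0x39087 [P=1 RW=1 US=1 PS=1]
  ⇒ phys 0x39F01 (huge @L0)  [1 reads]

Access #1 PA: 0x39F01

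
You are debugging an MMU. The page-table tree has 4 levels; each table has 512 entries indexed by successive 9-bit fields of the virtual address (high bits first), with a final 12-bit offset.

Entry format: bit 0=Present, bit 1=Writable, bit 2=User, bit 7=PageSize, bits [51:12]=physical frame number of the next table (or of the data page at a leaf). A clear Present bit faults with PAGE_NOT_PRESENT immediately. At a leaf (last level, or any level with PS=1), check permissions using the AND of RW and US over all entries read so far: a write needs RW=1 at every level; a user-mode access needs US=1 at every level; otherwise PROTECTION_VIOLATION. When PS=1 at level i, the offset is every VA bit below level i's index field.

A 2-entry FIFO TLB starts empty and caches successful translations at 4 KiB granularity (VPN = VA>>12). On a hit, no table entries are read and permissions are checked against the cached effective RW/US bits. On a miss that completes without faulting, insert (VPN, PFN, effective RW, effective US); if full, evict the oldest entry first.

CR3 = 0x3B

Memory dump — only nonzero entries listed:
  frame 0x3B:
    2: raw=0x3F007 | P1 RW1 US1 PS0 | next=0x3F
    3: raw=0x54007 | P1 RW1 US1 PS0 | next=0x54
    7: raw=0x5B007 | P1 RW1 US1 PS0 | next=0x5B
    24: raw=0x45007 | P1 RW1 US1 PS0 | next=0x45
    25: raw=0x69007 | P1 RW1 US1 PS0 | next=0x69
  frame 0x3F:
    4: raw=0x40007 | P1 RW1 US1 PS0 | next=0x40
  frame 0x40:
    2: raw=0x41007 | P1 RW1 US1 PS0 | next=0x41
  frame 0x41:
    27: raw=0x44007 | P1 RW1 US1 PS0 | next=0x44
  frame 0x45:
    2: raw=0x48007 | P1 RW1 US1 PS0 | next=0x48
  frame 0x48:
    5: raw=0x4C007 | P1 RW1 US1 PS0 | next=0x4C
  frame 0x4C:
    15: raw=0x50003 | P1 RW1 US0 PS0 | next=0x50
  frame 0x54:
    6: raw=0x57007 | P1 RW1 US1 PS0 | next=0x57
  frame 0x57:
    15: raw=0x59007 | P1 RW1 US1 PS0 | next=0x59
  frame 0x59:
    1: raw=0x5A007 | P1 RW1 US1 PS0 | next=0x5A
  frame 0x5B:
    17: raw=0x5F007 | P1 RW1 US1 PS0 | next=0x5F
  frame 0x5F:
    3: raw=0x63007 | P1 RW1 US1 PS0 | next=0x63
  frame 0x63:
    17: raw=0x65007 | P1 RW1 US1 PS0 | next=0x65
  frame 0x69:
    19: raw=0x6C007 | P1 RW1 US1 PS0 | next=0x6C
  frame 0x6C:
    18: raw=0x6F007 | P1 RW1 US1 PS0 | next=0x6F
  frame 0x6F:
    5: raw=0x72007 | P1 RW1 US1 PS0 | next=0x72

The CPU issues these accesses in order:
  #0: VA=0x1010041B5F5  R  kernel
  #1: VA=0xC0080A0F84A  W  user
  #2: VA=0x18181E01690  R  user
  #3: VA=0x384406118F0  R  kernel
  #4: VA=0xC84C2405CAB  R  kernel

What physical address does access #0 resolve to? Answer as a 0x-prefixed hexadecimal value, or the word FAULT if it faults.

Per-access translation:
#0 VA=0x1010041B5F5 (r,kernel):
  lvl0: tbl 0x3B, slot 2 ⇒ 0x3F007 (P1/RW1/US1/PS0)
  lvl1: tbl 0x3F, slot 4 ⇒ 0x40007 (P1/RW1/US1/PS0)
  lvl2: tbl 0x40, slot 2 ⇒ 0x41007 (P1/RW1/US1/PS0)
  lvl3: tbl 0x41, slot 27 ⇒ 0x44007 (P1/RW1/US1/PS0)
  → PA=0x445F5  (4 entries read)
#1 VA=0xC0080A0F84A (w,user):
  lvl0: tbl 0x3B, slot 24 ⇒ 0x45007 (P1/RW1/US1/PS0)
  lvl1: tbl 0x45, slot 2 ⇒ 0x48007 (P1/RW1/US1/PS0)
  lvl2: tbl 0x48, slot 5 ⇒ 0x4C007 (P1/RW1/US1/PS0)
  lvl3: tbl 0x4C, slot 15 ⇒ 0x50003 (P1/RW1/US0/PS0)
  ⇒ fault: PROTECTION_VIOLATION  — 4 lookups
#2 VA=0x18181E01690 (r,user):
  lvl0: tbl 0x3B, slot 3 ⇒ 0x54007 (P1/RW1/US1/PS0)
  lvl1: tbl 0x54, slot 6 ⇒ 0x57007 (P1/RW1/US1/PS0)
  lvl2: tbl 0x57, slot 15 ⇒ 0x59007 (P1/RW1/US1/PS0)
  lvl3: tbl 0x59, slot 1 ⇒ 0x5A007 (P1/RW1/US1/PS0)
  → PA=0x5A690  (4 entries read)
#3 VA=0x384406118F0 (r,kernel):
  lvl0: tbl 0x3B, slot 7 ⇒ 0x5B007 (P1/RW1/US1/PS0)
  lvl1: tbl 0x5B, slot 17 ⇒ 0x5F007 (P1/RW1/US1/PS0)
  lvl2: tbl 0x5F, slot 3 ⇒ 0x63007 (P1/RW1/US1/PS0)
  lvl3: tbl 0x63, slot 17 ⇒ 0x65007 (P1/RW1/US1/PS0)
  → PA=0x658F0  (4 entries read)
#4 VA=0xC84C2405CAB (r,kernel):
  lvl0: tbl 0x3B, slot 25 ⇒ 0x69007 (P1/RW1/US1/PS0)
  lvl1: tbl 0x69, slot 19 ⇒ 0x6C007 (P1/RW1/US1/PS0)
  lvl2: tbl 0x6C, slot 18 ⇒ 0x6F007 (P1/RW1/US1/PS0)
  lvl3: tbl 0x6F, slot 5 ⇒ 0x72007 (P1/RW1/US1/PS0)
  → PA=0x72CAB  (4 entries read)

Access #0 PA: 0x445F5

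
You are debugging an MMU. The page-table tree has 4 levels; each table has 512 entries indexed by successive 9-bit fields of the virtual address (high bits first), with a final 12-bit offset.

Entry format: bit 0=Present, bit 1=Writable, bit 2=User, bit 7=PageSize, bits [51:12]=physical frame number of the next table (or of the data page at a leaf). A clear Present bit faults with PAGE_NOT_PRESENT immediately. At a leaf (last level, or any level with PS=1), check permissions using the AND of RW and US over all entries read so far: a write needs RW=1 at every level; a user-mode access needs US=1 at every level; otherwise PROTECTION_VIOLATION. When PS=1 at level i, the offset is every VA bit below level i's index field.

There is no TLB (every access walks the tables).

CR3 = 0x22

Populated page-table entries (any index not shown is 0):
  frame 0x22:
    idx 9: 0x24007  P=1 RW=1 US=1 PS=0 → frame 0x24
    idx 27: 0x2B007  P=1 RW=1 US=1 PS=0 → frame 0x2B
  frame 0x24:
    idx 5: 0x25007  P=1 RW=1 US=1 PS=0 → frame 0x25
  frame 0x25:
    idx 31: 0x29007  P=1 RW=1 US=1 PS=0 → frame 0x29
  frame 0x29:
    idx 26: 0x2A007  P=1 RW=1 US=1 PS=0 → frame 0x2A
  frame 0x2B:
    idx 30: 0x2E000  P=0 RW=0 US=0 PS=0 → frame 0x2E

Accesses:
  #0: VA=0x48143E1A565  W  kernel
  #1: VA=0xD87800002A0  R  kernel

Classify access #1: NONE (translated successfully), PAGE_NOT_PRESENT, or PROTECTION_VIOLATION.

Walk each access:
#0 VA=0x48143E1A565 (w,kernel):
  L0 @0x22[9] → 0x24007  P=1,RW=1,US=1,PS=0
  L1 @0x24[5] → 0x25007  P=1,RW=1,US=1,PS=0
  L2 @0x25[31] → 0x29007  P=1,RW=1,US=1,PS=0
  L3 @0x29[26] → 0x2A007  P=1,RW=1,US=1,PS=0
  ⇒ phys 0x2A565  [4 reads]
#1 VA=0xD87800002A0 (r,kernel):
  L0 @0x22[27] → 0x2B007  P=1,RW=1,US=1,PS=0
  L1 @0x2B[30] → 0x2E000  P=0,RW=0,US=0,PS=0
  ⇒ fault: PAGE_NOT_PRESENT  — 2 lookups

Access #1 fault: PAGE_NOT_PRESENT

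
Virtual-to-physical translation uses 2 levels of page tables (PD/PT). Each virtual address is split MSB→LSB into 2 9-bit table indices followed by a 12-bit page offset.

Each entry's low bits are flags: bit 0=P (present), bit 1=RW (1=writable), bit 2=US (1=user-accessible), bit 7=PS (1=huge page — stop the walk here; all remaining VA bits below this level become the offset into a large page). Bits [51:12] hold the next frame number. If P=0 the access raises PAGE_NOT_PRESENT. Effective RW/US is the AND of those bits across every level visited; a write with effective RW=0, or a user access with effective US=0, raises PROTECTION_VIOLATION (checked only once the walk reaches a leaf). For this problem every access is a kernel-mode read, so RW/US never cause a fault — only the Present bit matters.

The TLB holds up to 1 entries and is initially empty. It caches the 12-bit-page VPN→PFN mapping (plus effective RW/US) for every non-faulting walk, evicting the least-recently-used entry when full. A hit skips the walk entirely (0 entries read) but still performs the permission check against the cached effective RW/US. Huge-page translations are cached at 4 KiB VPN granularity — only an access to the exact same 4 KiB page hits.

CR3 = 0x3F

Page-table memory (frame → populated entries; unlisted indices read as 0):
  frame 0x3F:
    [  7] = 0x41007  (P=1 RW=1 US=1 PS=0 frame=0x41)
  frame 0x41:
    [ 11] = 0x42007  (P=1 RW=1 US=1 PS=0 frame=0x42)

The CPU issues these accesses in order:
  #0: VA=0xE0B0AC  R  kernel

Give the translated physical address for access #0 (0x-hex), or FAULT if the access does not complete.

Trace:
#0 VA=0xE0B0AC (r,kernel):
  lvl0: tbl 0x3F, slot 7 ⇒ 0x41007 (P1/RW1/US1/PS0)
  lvl1: tbl 0x41, slot 11 ⇒ 0x42007 (P1/RW1/US1/PS0)
  ✓ 0x420AC  — 2 lookups

Access #0 PA: 0x420AC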